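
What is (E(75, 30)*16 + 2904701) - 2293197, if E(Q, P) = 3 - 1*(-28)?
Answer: 612000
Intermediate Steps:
E(Q, P) = 31 (E(Q, P) = 3 + 28 = 31)
(E(75, 30)*16 + 2904701) - 2293197 = (31*16 + 2904701) - 2293197 = (496 + 2904701) - 2293197 = 2905197 - 2293197 = 612000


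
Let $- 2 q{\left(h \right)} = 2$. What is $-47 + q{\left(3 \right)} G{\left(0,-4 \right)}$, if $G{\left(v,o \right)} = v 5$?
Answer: $-47$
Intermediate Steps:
$q{\left(h \right)} = -1$ ($q{\left(h \right)} = \left(- \frac{1}{2}\right) 2 = -1$)
$G{\left(v,o \right)} = 5 v$
$-47 + q{\left(3 \right)} G{\left(0,-4 \right)} = -47 - 5 \cdot 0 = -47 - 0 = -47 + 0 = -47$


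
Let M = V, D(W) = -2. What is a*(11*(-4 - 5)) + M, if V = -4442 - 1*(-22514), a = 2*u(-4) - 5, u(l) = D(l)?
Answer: 18963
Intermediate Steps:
u(l) = -2
a = -9 (a = 2*(-2) - 5 = -4 - 5 = -9)
V = 18072 (V = -4442 + 22514 = 18072)
M = 18072
a*(11*(-4 - 5)) + M = -99*(-4 - 5) + 18072 = -99*(-9) + 18072 = -9*(-99) + 18072 = 891 + 18072 = 18963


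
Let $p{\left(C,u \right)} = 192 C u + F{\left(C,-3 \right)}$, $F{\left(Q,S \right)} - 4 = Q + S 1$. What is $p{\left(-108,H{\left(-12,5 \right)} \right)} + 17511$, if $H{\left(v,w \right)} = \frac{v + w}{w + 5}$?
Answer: $\frac{159596}{5} \approx 31919.0$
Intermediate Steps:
$H{\left(v,w \right)} = \frac{v + w}{5 + w}$
$F{\left(Q,S \right)} = 4 + Q + S$ ($F{\left(Q,S \right)} = 4 + \left(Q + S 1\right) = 4 + \left(Q + S\right) = 4 + Q + S$)
$p{\left(C,u \right)} = 1 + C + 192 C u$ ($p{\left(C,u \right)} = 192 C u + \left(4 + C - 3\right) = 192 C u + \left(1 + C\right) = 1 + C + 192 C u$)
$p{\left(-108,H{\left(-12,5 \right)} \right)} + 17511 = \left(1 - 108 + 192 \left(-108\right) \frac{-12 + 5}{5 + 5}\right) + 17511 = \left(1 - 108 + 192 \left(-108\right) \frac{1}{10} \left(-7\right)\right) + 17511 = \left(1 - 108 + 192 \left(-108\right) \left(- \frac{7}{10}\right)\right) + 17511 = \left(1 - 108 + \frac{72576}{5}\right) + 17511 = \frac{72041}{5} + 17511 = \frac{159596}{5}$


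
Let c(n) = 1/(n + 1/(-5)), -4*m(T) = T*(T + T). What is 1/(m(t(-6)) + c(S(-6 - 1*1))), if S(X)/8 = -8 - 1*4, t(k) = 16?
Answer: -481/61573 ≈ -0.0078119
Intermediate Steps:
m(T) = -T²/2 (m(T) = -T*(T + T)/4 = -T*2*T/4 = -T²/2)
S(X) = -96 (S(X) = 8*(-8 - 1*4) = 8*(-8 - 4) = 8*(-12) = -96)
c(n) = 1/(-⅕ + n) (c(n) = 1/(n - ⅕) = 1/(-⅕ + n))
1/(m(t(-6)) + c(S(-6 - 1*1))) = 1/(-½*16² + 5/(-1 + 5*(-96))) = 1/(-½*256 + 5/(-1 - 480)) = 1/(-128 + 5/(-481)) = 1/(-128 + 5*(-1/481)) = 1/(-128 - 5/481) = 1/(-61573/481) = -481/61573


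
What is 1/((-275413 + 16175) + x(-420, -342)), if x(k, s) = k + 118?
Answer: -1/259540 ≈ -3.8530e-6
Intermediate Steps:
x(k, s) = 118 + k
1/((-275413 + 16175) + x(-420, -342)) = 1/((-275413 + 16175) + (118 - 420)) = 1/(-259238 - 302) = 1/(-259540) = -1/259540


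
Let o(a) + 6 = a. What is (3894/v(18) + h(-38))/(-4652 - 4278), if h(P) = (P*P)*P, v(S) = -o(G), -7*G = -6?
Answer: 324689/53580 ≈ 6.0599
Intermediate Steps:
G = 6/7 (G = -⅐*(-6) = 6/7 ≈ 0.85714)
o(a) = -6 + a
v(S) = 36/7 (v(S) = -(-6 + 6/7) = -1*(-36/7) = 36/7)
h(P) = P³ (h(P) = P²*P = P³)
(3894/v(18) + h(-38))/(-4652 - 4278) = (3894/(36/7) + (-38)³)/(-4652 - 4278) = (3894*(7/36) - 54872)/(-8930) = (4543/6 - 54872)*(-1/8930) = -324689/6*(-1/8930) = 324689/53580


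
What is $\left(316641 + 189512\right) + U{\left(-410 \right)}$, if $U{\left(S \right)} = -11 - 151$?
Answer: $505991$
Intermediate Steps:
$U{\left(S \right)} = -162$ ($U{\left(S \right)} = -11 - 151 = -162$)
$\left(316641 + 189512\right) + U{\left(-410 \right)} = \left(316641 + 189512\right) - 162 = 506153 - 162 = 505991$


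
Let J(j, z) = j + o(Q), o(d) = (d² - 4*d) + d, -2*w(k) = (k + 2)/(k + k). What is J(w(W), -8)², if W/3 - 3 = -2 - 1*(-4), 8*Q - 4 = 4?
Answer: 18769/3600 ≈ 5.2136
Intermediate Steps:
Q = 1 (Q = ½ + (⅛)*4 = ½ + ½ = 1)
W = 15 (W = 9 + 3*(-2 - 1*(-4)) = 9 + 3*(-2 + 4) = 9 + 3*2 = 9 + 6 = 15)
w(k) = -(2 + k)/(4*k) (w(k) = -(k + 2)/(2*(k + k)) = -(2 + k)/(2*(2*k)) = -(2 + k)*1/(2*k)/2 = -(2 + k)/(4*k))
o(d) = d² - 3*d
J(j, z) = -2 + j (J(j, z) = j + 1*(-3 + 1) = j + 1*(-2) = j - 2 = -2 + j)
J(w(W), -8)² = (-2 + (¼)*(-2 - 1*15)/15)² = (-2 + (¼)*(1/15)*(-2 - 15))² = (-2 + (¼)*(1/15)*(-17))² = (-2 - 17/60)² = (-137/60)² = 18769/3600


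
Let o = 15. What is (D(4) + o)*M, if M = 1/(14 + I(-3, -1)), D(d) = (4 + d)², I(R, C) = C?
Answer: 79/13 ≈ 6.0769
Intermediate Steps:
M = 1/13 (M = 1/(14 - 1) = 1/13 ≈ 0.076923)
(D(4) + o)*M = ((4 + 4)² + 15)*(1/13) = (8² + 15)*(1/13) = (64 + 15)*(1/13) = 79*(1/13) = 79/13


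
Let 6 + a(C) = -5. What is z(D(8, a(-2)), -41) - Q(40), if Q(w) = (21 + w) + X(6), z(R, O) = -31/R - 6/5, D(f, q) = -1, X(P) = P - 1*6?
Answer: -156/5 ≈ -31.200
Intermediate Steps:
a(C) = -11 (a(C) = -6 - 5 = -11)
X(P) = -6 + P (X(P) = P - 6 = -6 + P)
z(R, O) = -6/5 - 31/R (z(R, O) = -31/R - 6*⅕ = -31/R - 6/5 = -6/5 - 31/R)
Q(w) = 21 + w (Q(w) = (21 + w) + (-6 + 6) = (21 + w) + 0 = 21 + w)
z(D(8, a(-2)), -41) - Q(40) = (-6/5 - 31/(-1)) - (21 + 40) = (-6/5 - 31*(-1)) - 1*61 = (-6/5 + 31) - 61 = 149/5 - 61 = -156/5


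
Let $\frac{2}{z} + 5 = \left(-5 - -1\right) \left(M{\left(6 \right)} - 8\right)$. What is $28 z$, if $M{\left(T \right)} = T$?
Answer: $\frac{56}{3} \approx 18.667$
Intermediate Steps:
$z = \frac{2}{3}$ ($z = \frac{2}{-5 + \left(-5 - -1\right) \left(6 - 8\right)} = \frac{2}{-5 + \left(-5 + 1\right) \left(-2\right)} = \frac{2}{-5 - -8} = \frac{2}{-5 + 8} = \frac{2}{3} \approx 0.66667$)
$28 z = 28 \cdot \frac{2}{3} = \frac{56}{3}$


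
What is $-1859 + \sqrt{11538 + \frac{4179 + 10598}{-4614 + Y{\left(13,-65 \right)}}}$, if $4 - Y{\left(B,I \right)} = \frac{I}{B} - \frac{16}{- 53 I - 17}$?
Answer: $-1859 + \frac{\sqrt{3666348010777441}}{563783} \approx -1751.6$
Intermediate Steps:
$Y{\left(B,I \right)} = 4 + \frac{16}{-17 - 53 I} - \frac{I}{B}$ ($Y{\left(B,I \right)} = 4 - \left(\frac{I}{B} - \frac{16}{- 53 I - 17}\right) = 4 - \left(\frac{I}{B} - \frac{16}{-17 - 53 I}\right) = 4 - \left(- \frac{16}{-17 - 53 I} + \frac{I}{B}\right) = 4 + \left(\frac{16}{-17 - 53 I} - \frac{I}{B}\right) = 4 + \frac{16}{-17 - 53 I} - \frac{I}{B}$)
$-1859 + \sqrt{11538 + \frac{4179 + 10598}{-4614 + Y{\left(13,-65 \right)}}} = -1859 + \sqrt{11538 + \frac{4179 + 10598}{-4614 + \frac{- 53 \left(-65\right)^{2} - -1105 + 52 \cdot 13 + 212 \cdot 13 \left(-65\right)}{13 \left(17 + 53 \left(-65\right)\right)}}} = -1859 + \sqrt{11538 + \frac{14777}{-4614 + \frac{\left(-53\right) 4225 + 1105 + 676 - 179140}{13 \left(17 - 3445\right)}}} = -1859 + \sqrt{11538 + \frac{14777}{-4614 + \frac{-223925 + 1105 + 676 - 179140}{13 \left(-3428\right)}}} = -1859 + \sqrt{11538 + \frac{14777}{-4614 + \frac{1}{13} \left(- \frac{1}{3428}\right) \left(-401284\right)}} = -1859 + \sqrt{11538 + \frac{14777}{-4614 + \frac{7717}{857}}} = -1859 + \sqrt{11538 + \frac{14777}{- \frac{3946481}{857}}} = -1859 + \sqrt{11538 + 14777 \left(- \frac{857}{3946481}\right)} = -1859 + \sqrt{11538 - \frac{1809127}{563783}} = -1859 + \sqrt{\frac{6503119127}{563783}} = -1859 + \frac{\sqrt{3666348010777441}}{563783}$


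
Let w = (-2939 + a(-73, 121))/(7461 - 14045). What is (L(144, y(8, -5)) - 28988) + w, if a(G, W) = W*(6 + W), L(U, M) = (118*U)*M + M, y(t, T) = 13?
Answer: 315898859/1646 ≈ 1.9192e+5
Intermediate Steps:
L(U, M) = M + 118*M*U (L(U, M) = 118*M*U + M = M + 118*M*U)
w = -3107/1646 (w = (-2939 + 121*(6 + 121))/(7461 - 14045) = (-2939 + 121*127)/(-6584) = (-2939 + 15367)*(-1/6584) = 12428*(-1/6584) = -3107/1646 ≈ -1.8876)
(L(144, y(8, -5)) - 28988) + w = (13*(1 + 118*144) - 28988) - 3107/1646 = (13*(1 + 16992) - 28988) - 3107/1646 = (13*16993 - 28988) - 3107/1646 = (220909 - 28988) - 3107/1646 = 191921 - 3107/1646 = 315898859/1646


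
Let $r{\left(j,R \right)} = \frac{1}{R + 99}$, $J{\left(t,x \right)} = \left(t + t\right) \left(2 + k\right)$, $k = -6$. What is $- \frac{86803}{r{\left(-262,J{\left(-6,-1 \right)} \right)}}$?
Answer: $-12760041$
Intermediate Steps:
$J{\left(t,x \right)} = - 8 t$ ($J{\left(t,x \right)} = \left(t + t\right) \left(2 - 6\right) = 2 t \left(-4\right) = - 8 t$)
$r{\left(j,R \right)} = \frac{1}{99 + R}$
$- \frac{86803}{r{\left(-262,J{\left(-6,-1 \right)} \right)}} = - \frac{86803}{\frac{1}{99 - -48}} = - \frac{86803}{\frac{1}{99 + 48}} = - \frac{86803}{\frac{1}{147}} = - 86803 \frac{1}{\frac{1}{147}} = \left(-86803\right) 147 = -12760041$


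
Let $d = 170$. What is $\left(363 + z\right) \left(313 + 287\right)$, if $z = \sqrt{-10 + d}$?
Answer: $217800 + 2400 \sqrt{10} \approx 2.2539 \cdot 10^{5}$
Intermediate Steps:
$z = 4 \sqrt{10}$ ($z = \sqrt{-10 + 170} = \sqrt{160} = 4 \sqrt{10} \approx 12.649$)
$\left(363 + z\right) \left(313 + 287\right) = \left(363 + 4 \sqrt{10}\right) \left(313 + 287\right) = \left(363 + 4 \sqrt{10}\right) 600 = 217800 + 2400 \sqrt{10}$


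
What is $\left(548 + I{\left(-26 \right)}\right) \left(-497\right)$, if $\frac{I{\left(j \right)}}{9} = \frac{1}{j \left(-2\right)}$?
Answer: $- \frac{14166985}{52} \approx -2.7244 \cdot 10^{5}$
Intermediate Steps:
$I{\left(j \right)} = - \frac{9}{2 j}$ ($I{\left(j \right)} = \frac{9}{j \left(-2\right)} = \frac{9}{\left(-2\right) j} = 9 \left(- \frac{1}{2 j}\right) = - \frac{9}{2 j}$)
$\left(548 + I{\left(-26 \right)}\right) \left(-497\right) = \left(548 - \frac{9}{2 \left(-26\right)}\right) \left(-497\right) = \left(548 - - \frac{9}{52}\right) \left(-497\right) = \left(548 + \frac{9}{52}\right) \left(-497\right) = \frac{28505}{52} \left(-497\right) = - \frac{14166985}{52}$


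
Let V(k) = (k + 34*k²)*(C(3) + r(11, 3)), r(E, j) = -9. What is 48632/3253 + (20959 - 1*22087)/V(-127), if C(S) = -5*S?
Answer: 26663084579/1783486527 ≈ 14.950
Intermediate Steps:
V(k) = -816*k² - 24*k (V(k) = (k + 34*k²)*(-5*3 - 9) = (k + 34*k²)*(-15 - 9) = (k + 34*k²)*(-24) = -816*k² - 24*k)
48632/3253 + (20959 - 1*22087)/V(-127) = 48632/3253 + (20959 - 1*22087)/((-24*(-127)*(1 + 34*(-127)))) = 48632*(1/3253) + (20959 - 22087)/((-24*(-127)*(1 - 4318))) = 48632/3253 - 1128/((-24*(-127)*(-4317))) = 48632/3253 - 1128/(-13158216) = 48632/3253 - 1128*(-1/13158216) = 48632/3253 + 47/548259 = 26663084579/1783486527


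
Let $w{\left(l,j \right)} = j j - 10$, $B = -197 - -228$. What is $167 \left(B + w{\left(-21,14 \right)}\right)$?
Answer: $36239$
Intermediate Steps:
$B = 31$ ($B = -197 + 228 = 31$)
$w{\left(l,j \right)} = -10 + j^{2}$ ($w{\left(l,j \right)} = j^{2} - 10 = -10 + j^{2}$)
$167 \left(B + w{\left(-21,14 \right)}\right) = 167 \left(31 - \left(10 - 14^{2}\right)\right) = 167 \left(31 + \left(-10 + 196\right)\right) = 167 \left(31 + 186\right) = 167 \cdot 217 = 36239$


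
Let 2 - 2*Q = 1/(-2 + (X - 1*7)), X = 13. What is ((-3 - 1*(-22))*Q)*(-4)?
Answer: -133/2 ≈ -66.500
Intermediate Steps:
Q = 7/8 (Q = 1 - 1/(2*(-2 + (13 - 1*7))) = 1 - 1/(2*(-2 + (13 - 7))) = 1 - 1/(2*(-2 + 6)) = 1 - ½/4 = 1 - ½*¼ = 1 - ⅛ = 7/8 ≈ 0.87500)
((-3 - 1*(-22))*Q)*(-4) = ((-3 - 1*(-22))*(7/8))*(-4) = ((-3 + 22)*(7/8))*(-4) = (19*(7/8))*(-4) = (133/8)*(-4) = -133/2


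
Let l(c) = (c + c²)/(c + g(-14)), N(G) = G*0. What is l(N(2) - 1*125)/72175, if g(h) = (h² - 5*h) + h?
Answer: 620/366649 ≈ 0.0016910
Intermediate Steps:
g(h) = h² - 4*h
N(G) = 0
l(c) = (c + c²)/(252 + c) (l(c) = (c + c²)/(c - 14*(-4 - 14)) = (c + c²)/(c - 14*(-18)) = (c + c²)/(c + 252) = (c + c²)/(252 + c))
l(N(2) - 1*125)/72175 = ((0 - 1*125)*(1 + (0 - 1*125))/(252 + (0 - 1*125)))/72175 = ((0 - 125)*(1 + (0 - 125))/(252 + (0 - 125)))*(1/72175) = -125*(1 - 125)/(252 - 125)*(1/72175) = -125*(-124)/127*(1/72175) = -125*1/127*(-124)*(1/72175) = (15500/127)*(1/72175) = 620/366649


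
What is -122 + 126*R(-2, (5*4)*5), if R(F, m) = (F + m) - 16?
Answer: 10210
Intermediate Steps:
R(F, m) = -16 + F + m
-122 + 126*R(-2, (5*4)*5) = -122 + 126*(-16 - 2 + (5*4)*5) = -122 + 126*(-16 - 2 + 20*5) = -122 + 126*(-16 - 2 + 100) = -122 + 126*82 = -122 + 10332 = 10210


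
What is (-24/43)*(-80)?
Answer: 1920/43 ≈ 44.651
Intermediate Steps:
(-24/43)*(-80) = ((1/43)*(-24))*(-80) = -24/43*(-80) = 1920/43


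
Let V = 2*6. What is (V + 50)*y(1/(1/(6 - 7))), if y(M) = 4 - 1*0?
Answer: 248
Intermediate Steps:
V = 12
y(M) = 4 (y(M) = 4 + 0 = 4)
(V + 50)*y(1/(1/(6 - 7))) = (12 + 50)*4 = 62*4 = 248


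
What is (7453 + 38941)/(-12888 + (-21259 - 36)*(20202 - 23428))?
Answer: 23197/34342391 ≈ 0.00067546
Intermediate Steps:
(7453 + 38941)/(-12888 + (-21259 - 36)*(20202 - 23428)) = 46394/(-12888 - 21295*(-3226)) = 46394/(-12888 + 68697670) = 46394/68684782 = 46394*(1/68684782) = 23197/34342391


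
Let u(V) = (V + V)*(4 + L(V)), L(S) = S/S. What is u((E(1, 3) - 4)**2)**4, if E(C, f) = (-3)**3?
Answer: 8528910374410000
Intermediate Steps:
E(C, f) = -27
L(S) = 1
u(V) = 10*V (u(V) = (V + V)*(4 + 1) = (2*V)*5 = 10*V)
u((E(1, 3) - 4)**2)**4 = (10*(-27 - 4)**2)**4 = (10*(-31)**2)**4 = (10*961)**4 = 9610**4 = 8528910374410000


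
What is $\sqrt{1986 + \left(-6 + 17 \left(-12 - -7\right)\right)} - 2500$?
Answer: $-2500 + \sqrt{1895} \approx -2456.5$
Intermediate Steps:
$\sqrt{1986 + \left(-6 + 17 \left(-12 - -7\right)\right)} - 2500 = \sqrt{1986 + \left(-6 + 17 \left(-12 + 7\right)\right)} - 2500 = \sqrt{1986 + \left(-6 + 17 \left(-5\right)\right)} - 2500 = \sqrt{1986 - 91} - 2500 = \sqrt{1895} - 2500 = -2500 + \sqrt{1895}$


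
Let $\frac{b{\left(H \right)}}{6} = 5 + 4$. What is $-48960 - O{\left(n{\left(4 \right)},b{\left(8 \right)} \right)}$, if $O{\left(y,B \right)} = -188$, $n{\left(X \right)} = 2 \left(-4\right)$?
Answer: $-48772$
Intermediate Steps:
$n{\left(X \right)} = -8$
$b{\left(H \right)} = 54$ ($b{\left(H \right)} = 6 \left(5 + 4\right) = 6 \cdot 9 = 54$)
$-48960 - O{\left(n{\left(4 \right)},b{\left(8 \right)} \right)} = -48960 - -188 = -48960 + 188 = -48772$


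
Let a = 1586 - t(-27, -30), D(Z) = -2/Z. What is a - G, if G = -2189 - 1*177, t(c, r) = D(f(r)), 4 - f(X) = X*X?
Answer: 1770495/448 ≈ 3952.0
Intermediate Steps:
f(X) = 4 - X² (f(X) = 4 - X*X = 4 - X²)
t(c, r) = -2/(4 - r²)
G = -2366 (G = -2189 - 177 = -2366)
a = 710527/448 (a = 1586 - 2/(-4 + (-30)²) = 1586 - 2/(-4 + 900) = 1586 - 2/896 = 1586 - 1*1/448 = 1586 - 1/448 = 710527/448 ≈ 1586.0)
a - G = 710527/448 - 1*(-2366) = 710527/448 + 2366 = 1770495/448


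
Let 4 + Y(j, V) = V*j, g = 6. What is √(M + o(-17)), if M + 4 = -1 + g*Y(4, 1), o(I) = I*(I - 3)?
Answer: √335 ≈ 18.303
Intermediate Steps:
Y(j, V) = -4 + V*j
o(I) = I*(-3 + I)
M = -5 (M = -4 + (-1 + 6*(-4 + 1*4)) = -4 + (-1 + 6*(-4 + 4)) = -4 + (-1 + 6*0) = -4 + (-1 + 0) = -4 - 1 = -5)
√(M + o(-17)) = √(-5 - 17*(-3 - 17)) = √(-5 - 17*(-20)) = √(-5 + 340) = √335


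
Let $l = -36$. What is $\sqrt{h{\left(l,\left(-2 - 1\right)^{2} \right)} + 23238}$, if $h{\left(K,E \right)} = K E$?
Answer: $3 \sqrt{2546} \approx 151.37$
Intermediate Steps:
$h{\left(K,E \right)} = E K$
$\sqrt{h{\left(l,\left(-2 - 1\right)^{2} \right)} + 23238} = \sqrt{\left(-2 - 1\right)^{2} \left(-36\right) + 23238} = \sqrt{\left(-3\right)^{2} \left(-36\right) + 23238} = \sqrt{9 \left(-36\right) + 23238} = \sqrt{-324 + 23238} = \sqrt{22914} = 3 \sqrt{2546}$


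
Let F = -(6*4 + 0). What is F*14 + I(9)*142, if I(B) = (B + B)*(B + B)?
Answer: 45672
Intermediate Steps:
I(B) = 4*B**2 (I(B) = (2*B)*(2*B) = 4*B**2)
F = -24 (F = -(24 + 0) = -1*24 = -24)
F*14 + I(9)*142 = -24*14 + (4*9**2)*142 = -336 + (4*81)*142 = -336 + 324*142 = -336 + 46008 = 45672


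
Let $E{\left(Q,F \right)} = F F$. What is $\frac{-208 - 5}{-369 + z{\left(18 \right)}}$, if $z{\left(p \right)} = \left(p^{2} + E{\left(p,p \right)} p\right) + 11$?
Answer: $- \frac{213}{5798} \approx -0.036737$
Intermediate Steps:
$E{\left(Q,F \right)} = F^{2}$
$z{\left(p \right)} = 11 + p^{2} + p^{3}$ ($z{\left(p \right)} = \left(p^{2} + p^{2} p\right) + 11 = \left(p^{2} + p^{3}\right) + 11 = 11 + p^{2} + p^{3}$)
$\frac{-208 - 5}{-369 + z{\left(18 \right)}} = \frac{-208 - 5}{-369 + \left(11 + 18^{2} + 18^{3}\right)} = - \frac{213}{-369 + \left(11 + 324 + 5832\right)} = - \frac{213}{-369 + 6167} = - \frac{213}{5798}$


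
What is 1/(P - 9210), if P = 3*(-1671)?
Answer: -1/14223 ≈ -7.0309e-5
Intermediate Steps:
P = -5013
1/(P - 9210) = 1/(-5013 - 9210) = 1/(-14223) = -1/14223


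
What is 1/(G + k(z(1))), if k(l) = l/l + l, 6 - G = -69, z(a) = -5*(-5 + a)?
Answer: 1/96 ≈ 0.010417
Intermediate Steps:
z(a) = 25 - 5*a
G = 75 (G = 6 - 1*(-69) = 6 + 69 = 75)
k(l) = 1 + l
1/(G + k(z(1))) = 1/(75 + (1 + (25 - 5*1))) = 1/(75 + (1 + (25 - 5))) = 1/(75 + (1 + 20)) = 1/(75 + 21) = 1/96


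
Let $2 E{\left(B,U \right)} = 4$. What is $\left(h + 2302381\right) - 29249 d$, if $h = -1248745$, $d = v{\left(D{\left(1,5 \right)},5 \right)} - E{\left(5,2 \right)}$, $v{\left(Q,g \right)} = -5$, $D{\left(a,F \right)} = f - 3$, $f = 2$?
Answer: $1258379$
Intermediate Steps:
$D{\left(a,F \right)} = -1$ ($D{\left(a,F \right)} = 2 - 3 = -1$)
$E{\left(B,U \right)} = 2$ ($E{\left(B,U \right)} = \frac{1}{2} \cdot 4 = 2$)
$d = -7$ ($d = -5 - 2 = -7$)
$\left(h + 2302381\right) - 29249 d = \left(-1248745 + 2302381\right) - -204743 = 1053636 + 204743 = 1258379$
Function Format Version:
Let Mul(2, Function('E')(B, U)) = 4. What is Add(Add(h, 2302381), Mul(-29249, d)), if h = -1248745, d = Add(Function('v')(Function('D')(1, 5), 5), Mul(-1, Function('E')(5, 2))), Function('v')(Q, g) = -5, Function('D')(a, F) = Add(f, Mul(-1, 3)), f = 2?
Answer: 1258379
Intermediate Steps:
Function('D')(a, F) = -1 (Function('D')(a, F) = Add(2, Mul(-1, 3)) = Add(2, -3) = -1)
Function('E')(B, U) = 2 (Function('E')(B, U) = Mul(Rational(1, 2), 4) = 2)
d = -7 (d = Add(-5, Mul(-1, 2)) = Add(-5, -2) = -7)
Add(Add(h, 2302381), Mul(-29249, d)) = Add(Add(-1248745, 2302381), Mul(-29249, -7)) = Add(1053636, 204743) = 1258379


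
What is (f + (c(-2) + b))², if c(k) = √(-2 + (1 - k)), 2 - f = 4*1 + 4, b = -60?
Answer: 4225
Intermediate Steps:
f = -6 (f = 2 - (4*1 + 4) = 2 - (4 + 4) = 2 - 1*8 = 2 - 8 = -6)
c(k) = √(-1 - k)
(f + (c(-2) + b))² = (-6 + (√(-1 - 1*(-2)) - 60))² = (-6 + (√(-1 + 2) - 60))² = (-6 + (√1 - 60))² = (-6 + (1 - 60))² = (-6 - 59)² = (-65)² = 4225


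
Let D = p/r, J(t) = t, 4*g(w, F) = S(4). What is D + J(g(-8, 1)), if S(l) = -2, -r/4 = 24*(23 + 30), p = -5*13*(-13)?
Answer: -3389/5088 ≈ -0.66608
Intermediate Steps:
p = 845 (p = -65*(-13) = 845)
r = -5088 (r = -96*(23 + 30) = -96*53 = -4*1272 = -5088)
g(w, F) = -1/2 (g(w, F) = (1/4)*(-2) = -1/2)
D = -845/5088 (D = 845/(-5088) = 845*(-1/5088) = -845/5088 ≈ -0.16608)
D + J(g(-8, 1)) = -845/5088 - 1/2 = -3389/5088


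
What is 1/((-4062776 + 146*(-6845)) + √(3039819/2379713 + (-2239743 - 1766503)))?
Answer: -12046454644098/60980921724514761887 - I*√22687499925708164827/60980921724514761887 ≈ -1.9754e-7 - 7.8109e-11*I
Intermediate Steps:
1/((-4062776 + 146*(-6845)) + √(3039819/2379713 + (-2239743 - 1766503))) = 1/((-4062776 - 999370) + √(3039819*(1/2379713) - 4006246)) = 1/(-5062146 + √(3039819/2379713 - 4006246)) = 1/(-5062146 + √(-9533712647579/2379713)) = 1/(-5062146 + I*√22687499925708164827/2379713)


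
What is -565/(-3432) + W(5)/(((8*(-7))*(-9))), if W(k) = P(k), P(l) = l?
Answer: 3145/18018 ≈ 0.17455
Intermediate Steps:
W(k) = k
-565/(-3432) + W(5)/(((8*(-7))*(-9))) = -565/(-3432) + 5/(((8*(-7))*(-9))) = -565*(-1/3432) + 5/((-56*(-9))) = 565/3432 + 5/504 = 3145/18018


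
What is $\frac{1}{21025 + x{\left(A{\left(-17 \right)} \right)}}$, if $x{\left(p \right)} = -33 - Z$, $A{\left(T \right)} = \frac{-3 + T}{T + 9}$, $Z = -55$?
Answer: $\frac{1}{21047} \approx 4.7513 \cdot 10^{-5}$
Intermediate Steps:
$A{\left(T \right)} = \frac{-3 + T}{9 + T}$
$x{\left(p \right)} = 22$ ($x{\left(p \right)} = -33 - -55 = -33 + 55 = 22$)
$\frac{1}{21025 + x{\left(A{\left(-17 \right)} \right)}} = \frac{1}{21025 + 22} = \frac{1}{21047}$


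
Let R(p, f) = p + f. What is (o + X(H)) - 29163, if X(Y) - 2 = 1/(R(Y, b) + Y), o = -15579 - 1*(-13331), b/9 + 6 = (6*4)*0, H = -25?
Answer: -3266537/104 ≈ -31409.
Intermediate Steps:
b = -54 (b = -54 + 9*((6*4)*0) = -54 + 9*(24*0) = -54 + 9*0 = -54 + 0 = -54)
o = -2248 (o = -15579 + 13331 = -2248)
R(p, f) = f + p
X(Y) = 2 + 1/(-54 + 2*Y) (X(Y) = 2 + 1/((-54 + Y) + Y) = 2 + 1/(-54 + 2*Y))
(o + X(H)) - 29163 = (-2248 + (-107 + 4*(-25))/(2*(-27 - 25))) - 29163 = (-2248 + (½)*(-107 - 100)/(-52)) - 29163 = (-2248 + (½)*(-1/52)*(-207)) - 29163 = (-2248 + 207/104) - 29163 = -233585/104 - 29163 = -3266537/104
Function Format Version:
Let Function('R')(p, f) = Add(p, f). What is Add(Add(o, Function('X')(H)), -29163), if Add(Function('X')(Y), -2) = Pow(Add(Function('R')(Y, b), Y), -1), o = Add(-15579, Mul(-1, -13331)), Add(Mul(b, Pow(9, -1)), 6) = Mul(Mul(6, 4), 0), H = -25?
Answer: Rational(-3266537, 104) ≈ -31409.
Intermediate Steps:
b = -54 (b = Add(-54, Mul(9, Mul(Mul(6, 4), 0))) = Add(-54, Mul(9, Mul(24, 0))) = Add(-54, Mul(9, 0)) = Add(-54, 0) = -54)
o = -2248 (o = Add(-15579, 13331) = -2248)
Function('R')(p, f) = Add(f, p)
Function('X')(Y) = Add(2, Pow(Add(-54, Mul(2, Y)), -1)) (Function('X')(Y) = Add(2, Pow(Add(Add(-54, Y), Y), -1)) = Add(2, Pow(Add(-54, Mul(2, Y)), -1)))
Add(Add(o, Function('X')(H)), -29163) = Add(Add(-2248, Mul(Rational(1, 2), Pow(Add(-27, -25), -1), Add(-107, Mul(4, -25)))), -29163) = Add(Add(-2248, Mul(Rational(1, 2), Pow(-52, -1), Add(-107, -100))), -29163) = Add(Add(-2248, Mul(Rational(1, 2), Rational(-1, 52), -207)), -29163) = Add(Add(-2248, Rational(207, 104)), -29163) = Add(Rational(-233585, 104), -29163) = Rational(-3266537, 104)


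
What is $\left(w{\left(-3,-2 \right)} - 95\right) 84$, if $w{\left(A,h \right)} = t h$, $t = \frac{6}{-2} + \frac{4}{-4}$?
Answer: $-7308$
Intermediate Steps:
$t = -4$ ($t = 6 \left(- \frac{1}{2}\right) + 4 \left(- \frac{1}{4}\right) = -3 - 1 = -4$)
$w{\left(A,h \right)} = - 4 h$
$\left(w{\left(-3,-2 \right)} - 95\right) 84 = \left(\left(-4\right) \left(-2\right) - 95\right) 84 = \left(8 - 95\right) 84 = \left(-87\right) 84 = -7308$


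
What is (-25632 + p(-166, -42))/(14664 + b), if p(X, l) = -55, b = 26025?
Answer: -25687/40689 ≈ -0.63130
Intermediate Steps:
(-25632 + p(-166, -42))/(14664 + b) = (-25632 - 55)/(14664 + 26025) = -25687/40689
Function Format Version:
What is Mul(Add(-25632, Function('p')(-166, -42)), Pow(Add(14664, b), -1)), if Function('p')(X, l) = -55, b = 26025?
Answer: Rational(-25687, 40689) ≈ -0.63130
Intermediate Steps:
Mul(Add(-25632, Function('p')(-166, -42)), Pow(Add(14664, b), -1)) = Mul(Add(-25632, -55), Pow(Add(14664, 26025), -1)) = Mul(-25687, Pow(40689, -1)) = Mul(-25687, Rational(1, 40689)) = Rational(-25687, 40689)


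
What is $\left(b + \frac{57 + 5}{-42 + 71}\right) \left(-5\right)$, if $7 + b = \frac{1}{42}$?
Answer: $\frac{29465}{1218} \approx 24.191$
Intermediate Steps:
$b = - \frac{293}{42}$ ($b = -7 + \frac{1}{42} = - \frac{293}{42} \approx -6.9762$)
$\left(b + \frac{57 + 5}{-42 + 71}\right) \left(-5\right) = \left(- \frac{293}{42} + \frac{57 + 5}{-42 + 71}\right) \left(-5\right) = \left(- \frac{293}{42} + \frac{62}{29}\right) \left(-5\right) = \left(- \frac{5893}{1218}\right) \left(-5\right) = \frac{29465}{1218}$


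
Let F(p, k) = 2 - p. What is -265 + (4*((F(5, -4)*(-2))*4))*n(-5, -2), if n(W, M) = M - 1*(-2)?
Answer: -265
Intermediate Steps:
n(W, M) = 2 + M (n(W, M) = M + 2 = 2 + M)
-265 + (4*((F(5, -4)*(-2))*4))*n(-5, -2) = -265 + (4*(((2 - 1*5)*(-2))*4))*(2 - 2) = -265 + (4*(((2 - 5)*(-2))*4))*0 = -265 + (4*(-3*(-2)*4))*0 = -265 + (4*(6*4))*0 = -265 + (4*24)*0 = -265 + 96*0 = -265 + 0 = -265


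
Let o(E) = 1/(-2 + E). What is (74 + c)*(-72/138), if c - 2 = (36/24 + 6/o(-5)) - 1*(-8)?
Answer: -522/23 ≈ -22.696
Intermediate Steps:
c = -61/2 (c = 2 + ((36/24 + 6/(1/(-2 - 5))) - 1*(-8)) = 2 + ((36*(1/24) + 6/(1/(-7))) + 8) = 2 + ((3/2 + 6/(-⅐)) + 8) = 2 + ((3/2 + 6*(-7)) + 8) = 2 + ((3/2 - 42) + 8) = 2 + (-81/2 + 8) = 2 - 65/2 = -61/2 ≈ -30.500)
(74 + c)*(-72/138) = (74 - 61/2)*(-72/138) = 87*(-72*1/138)/2 = (87/2)*(-12/23) = -522/23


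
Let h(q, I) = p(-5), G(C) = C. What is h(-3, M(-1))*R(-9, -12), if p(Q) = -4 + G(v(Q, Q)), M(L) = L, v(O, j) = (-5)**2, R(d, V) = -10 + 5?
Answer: -105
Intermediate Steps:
R(d, V) = -5
v(O, j) = 25
p(Q) = 21 (p(Q) = -4 + 25 = 21)
h(q, I) = 21
h(-3, M(-1))*R(-9, -12) = 21*(-5) = -105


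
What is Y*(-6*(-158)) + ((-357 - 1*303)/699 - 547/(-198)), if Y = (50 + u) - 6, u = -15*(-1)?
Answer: 2580450779/46134 ≈ 55934.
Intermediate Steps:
u = 15
Y = 59 (Y = (50 + 15) - 6 = 65 - 6 = 59)
Y*(-6*(-158)) + ((-357 - 1*303)/699 - 547/(-198)) = 59*(-6*(-158)) + ((-357 - 1*303)/699 - 547/(-198)) = 59*948 + ((-357 - 303)*(1/699) - 547*(-1/198)) = 55932 + (-660*1/699 + 547/198) = 55932 + (-220/233 + 547/198) = 55932 + 83891/46134 = 2580450779/46134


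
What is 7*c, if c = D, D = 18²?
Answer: 2268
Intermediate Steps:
D = 324
c = 324
7*c = 7*324 = 2268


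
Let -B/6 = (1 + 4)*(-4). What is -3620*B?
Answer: -434400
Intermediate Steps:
B = 120 (B = -6*(1 + 4)*(-4) = -30*(-4) = -6*(-20) = 120)
-3620*B = -3620*120 = -434400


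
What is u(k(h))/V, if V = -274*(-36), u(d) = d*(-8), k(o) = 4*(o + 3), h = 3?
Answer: -8/411 ≈ -0.019465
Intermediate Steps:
k(o) = 12 + 4*o (k(o) = 4*(3 + o) = 12 + 4*o)
u(d) = -8*d
V = 9864
u(k(h))/V = -8*(12 + 4*3)/9864 = -8*(12 + 12)*(1/9864) = -8*24*(1/9864) = -192*1/9864 = -8/411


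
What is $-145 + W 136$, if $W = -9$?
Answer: $-1369$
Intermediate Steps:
$-145 + W 136 = -145 - 1224 = -1369$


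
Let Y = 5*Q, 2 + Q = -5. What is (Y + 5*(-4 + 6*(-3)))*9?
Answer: -1305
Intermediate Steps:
Q = -7 (Q = -2 - 5 = -7)
Y = -35 (Y = 5*(-7) = -35)
(Y + 5*(-4 + 6*(-3)))*9 = (-35 + 5*(-4 + 6*(-3)))*9 = (-35 + 5*(-4 - 18))*9 = (-35 + 5*(-22))*9 = (-35 - 110)*9 = -145*9 = -1305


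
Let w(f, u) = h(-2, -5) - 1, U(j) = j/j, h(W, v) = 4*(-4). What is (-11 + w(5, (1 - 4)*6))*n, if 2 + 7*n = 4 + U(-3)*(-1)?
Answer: -4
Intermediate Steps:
h(W, v) = -16
U(j) = 1
n = 1/7 (n = -2/7 + (4 + 1*(-1))/7 = -2/7 + (4 - 1)/7 = -2/7 + (1/7)*3 = -2/7 + 3/7 = 1/7 ≈ 0.14286)
w(f, u) = -17 (w(f, u) = -16 - 1 = -17)
(-11 + w(5, (1 - 4)*6))*n = (-11 - 17)*(1/7) = -28*1/7 = -4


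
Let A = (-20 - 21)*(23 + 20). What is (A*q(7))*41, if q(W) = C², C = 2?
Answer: -289132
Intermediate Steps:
A = -1763 (A = -41*43 = -1763)
q(W) = 4 (q(W) = 2² = 4)
(A*q(7))*41 = -1763*4*41 = -7052*41 = -289132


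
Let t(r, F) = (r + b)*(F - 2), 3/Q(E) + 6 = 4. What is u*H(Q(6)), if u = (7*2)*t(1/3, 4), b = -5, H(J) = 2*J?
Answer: 392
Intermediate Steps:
Q(E) = -3/2 (Q(E) = 3/(-6 + 4) = 3/(-2) = 3*(-½) = -3/2)
t(r, F) = (-5 + r)*(-2 + F) (t(r, F) = (r - 5)*(F - 2) = (-5 + r)*(-2 + F))
u = -392/3 (u = (7*2)*(10 - 5*4 - 2/3 + 4/3) = 14*(10 - 20 - 2*⅓ + 4*(⅓)) = 14*(10 - 20 - ⅔ + 4/3) = 14*(-28/3) = -392/3 ≈ -130.67)
u*H(Q(6)) = -784*(-3)/(3*2) = -392/3*(-3) = 392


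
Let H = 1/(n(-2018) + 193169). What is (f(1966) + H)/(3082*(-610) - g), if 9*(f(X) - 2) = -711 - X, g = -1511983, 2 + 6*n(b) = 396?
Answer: 1541432909/1920172689432 ≈ 0.00080276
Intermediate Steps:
n(b) = 197/3 (n(b) = -1/3 + (1/6)*396 = -1/3 + 66 = 197/3)
f(X) = -77 - X/9 (f(X) = 2 + (-711 - X)/9 = 2 + (-79 - X/9) = -77 - X/9)
H = 3/579704 (H = 1/(197/3 + 193169) = 1/(579704/3) = 3/579704 ≈ 5.1751e-6)
(f(1966) + H)/(3082*(-610) - g) = ((-77 - 1/9*1966) + 3/579704)/(3082*(-610) - 1*(-1511983)) = ((-77 - 1966/9) + 3/579704)/(-1880020 + 1511983) = (-2659/9 + 3/579704)/(-368037) = -1541432909/5217336*(-1/368037) = 1541432909/1920172689432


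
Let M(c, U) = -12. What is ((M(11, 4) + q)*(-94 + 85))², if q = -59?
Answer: 408321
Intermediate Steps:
((M(11, 4) + q)*(-94 + 85))² = ((-12 - 59)*(-94 + 85))² = (-71*(-9))² = 639² = 408321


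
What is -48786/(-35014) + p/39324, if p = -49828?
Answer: 21722884/172111317 ≈ 0.12621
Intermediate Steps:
-48786/(-35014) + p/39324 = -48786/(-35014) - 49828/39324 = -48786*(-1/35014) - 49828*1/39324 = 24393/17507 - 12457/9831 = 21722884/172111317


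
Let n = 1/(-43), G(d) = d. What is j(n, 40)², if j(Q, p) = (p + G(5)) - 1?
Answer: 1936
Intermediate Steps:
n = -1/43 ≈ -0.023256
j(Q, p) = 4 + p (j(Q, p) = (p + 5) - 1 = (5 + p) - 1 = 4 + p)
j(n, 40)² = (4 + 40)² = 44² = 1936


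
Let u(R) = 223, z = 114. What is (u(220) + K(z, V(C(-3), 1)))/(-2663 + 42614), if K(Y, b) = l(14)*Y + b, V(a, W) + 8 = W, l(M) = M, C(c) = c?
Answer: 604/13317 ≈ 0.045356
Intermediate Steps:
V(a, W) = -8 + W
K(Y, b) = b + 14*Y (K(Y, b) = 14*Y + b = b + 14*Y)
(u(220) + K(z, V(C(-3), 1)))/(-2663 + 42614) = (223 + ((-8 + 1) + 14*114))/(-2663 + 42614) = (223 + (-7 + 1596))/39951 = (223 + 1589)*(1/39951) = 1812*(1/39951) = 604/13317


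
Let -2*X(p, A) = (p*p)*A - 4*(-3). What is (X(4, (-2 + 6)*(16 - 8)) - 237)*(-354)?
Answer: 176646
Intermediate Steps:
X(p, A) = -6 - A*p**2/2 (X(p, A) = -((p*p)*A - 4*(-3))/2 = -(p**2*A + 12)/2 = -(A*p**2 + 12)/2 = -(12 + A*p**2)/2 = -6 - A*p**2/2)
(X(4, (-2 + 6)*(16 - 8)) - 237)*(-354) = ((-6 - 1/2*(-2 + 6)*(16 - 8)*4**2) - 237)*(-354) = ((-6 - 1/2*4*8*16) - 237)*(-354) = ((-6 - 1/2*32*16) - 237)*(-354) = ((-6 - 256) - 237)*(-354) = (-262 - 237)*(-354) = -499*(-354) = 176646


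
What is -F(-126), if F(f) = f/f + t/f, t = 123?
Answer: -1/42 ≈ -0.023810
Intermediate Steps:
F(f) = 1 + 123/f (F(f) = f/f + 123/f = 1 + 123/f)
-F(-126) = -(123 - 126)/(-126) = -(-1)*(-3)/126 = -1*1/42 = -1/42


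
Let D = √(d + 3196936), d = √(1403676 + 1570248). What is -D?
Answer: -√(3196936 + 6*√82609) ≈ -1788.5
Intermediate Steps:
d = 6*√82609 (d = √2973924 = 6*√82609 ≈ 1724.5)
D = √(3196936 + 6*√82609) (D = √(6*√82609 + 3196936) = √(3196936 + 6*√82609) ≈ 1788.5)
-D = -√(3196936 + 6*√82609)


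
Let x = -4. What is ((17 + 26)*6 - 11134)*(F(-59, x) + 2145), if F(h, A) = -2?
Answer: -23307268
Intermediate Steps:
((17 + 26)*6 - 11134)*(F(-59, x) + 2145) = ((17 + 26)*6 - 11134)*(-2 + 2145) = (43*6 - 11134)*2143 = (258 - 11134)*2143 = -10876*2143 = -23307268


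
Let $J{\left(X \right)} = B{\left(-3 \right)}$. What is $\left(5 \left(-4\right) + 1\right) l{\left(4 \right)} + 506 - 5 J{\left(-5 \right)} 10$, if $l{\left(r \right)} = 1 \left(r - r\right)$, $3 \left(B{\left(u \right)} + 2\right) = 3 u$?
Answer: $126500$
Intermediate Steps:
$B{\left(u \right)} = -2 + u$ ($B{\left(u \right)} = -2 + \frac{3 u}{3} = -2 + u$)
$J{\left(X \right)} = -5$ ($J{\left(X \right)} = -2 - 3 = -5$)
$l{\left(r \right)} = 0$ ($l{\left(r \right)} = 1 \cdot 0 = 0$)
$\left(5 \left(-4\right) + 1\right) l{\left(4 \right)} + 506 - 5 J{\left(-5 \right)} 10 = \left(5 \left(-4\right) + 1\right) 0 + 506 \left(-5\right) \left(-5\right) 10 = \left(-20 + 1\right) 0 + 506 \cdot 25 \cdot 10 = \left(-19\right) 0 + 506 \cdot 250 = 0 + 126500 = 126500$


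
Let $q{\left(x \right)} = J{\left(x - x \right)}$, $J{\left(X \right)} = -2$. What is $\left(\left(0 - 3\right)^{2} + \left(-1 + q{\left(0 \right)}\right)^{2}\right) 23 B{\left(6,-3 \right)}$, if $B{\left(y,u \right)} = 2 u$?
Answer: $-2484$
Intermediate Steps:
$q{\left(x \right)} = -2$
$\left(\left(0 - 3\right)^{2} + \left(-1 + q{\left(0 \right)}\right)^{2}\right) 23 B{\left(6,-3 \right)} = \left(\left(0 - 3\right)^{2} + \left(-1 - 2\right)^{2}\right) 23 \cdot 2 \left(-3\right) = \left(\left(-3\right)^{2} + \left(-3\right)^{2}\right) 23 \left(-6\right) = \left(9 + 9\right) \left(-138\right) = 18 \left(-138\right) = -2484$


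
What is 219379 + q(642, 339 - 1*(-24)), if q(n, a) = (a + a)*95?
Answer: 288349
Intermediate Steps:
q(n, a) = 190*a (q(n, a) = (2*a)*95 = 190*a)
219379 + q(642, 339 - 1*(-24)) = 219379 + 190*(339 - 1*(-24)) = 219379 + 190*(339 + 24) = 219379 + 190*363 = 219379 + 68970 = 288349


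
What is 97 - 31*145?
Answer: -4398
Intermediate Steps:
97 - 31*145 = 97 - 4495 = -4398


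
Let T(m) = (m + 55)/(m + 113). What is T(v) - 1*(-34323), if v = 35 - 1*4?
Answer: 2471299/72 ≈ 34324.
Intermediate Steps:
v = 31 (v = 35 - 4 = 31)
T(m) = (55 + m)/(113 + m)
T(v) - 1*(-34323) = (55 + 31)/(113 + 31) - 1*(-34323) = 86/144 + 34323 = (1/144)*86 + 34323 = 43/72 + 34323 = 2471299/72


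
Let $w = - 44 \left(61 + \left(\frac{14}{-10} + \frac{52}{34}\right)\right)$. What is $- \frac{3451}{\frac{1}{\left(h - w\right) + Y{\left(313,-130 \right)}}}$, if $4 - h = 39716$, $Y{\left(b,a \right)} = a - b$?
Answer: $\frac{646463853}{5} \approx 1.2929 \cdot 10^{8}$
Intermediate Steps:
$h = -39712$ ($h = 4 - 39716 = -39712$)
$w = - \frac{228624}{85}$ ($w = - 44 \left(61 + \left(14 \left(- \frac{1}{10}\right) + 52 \cdot \frac{1}{34}\right)\right) = - 44 \left(61 + \left(- \frac{7}{5} + \frac{26}{17}\right)\right) = - 44 \left(61 + \frac{11}{85}\right) = \left(-44\right) \frac{5196}{85} = - \frac{228624}{85} \approx -2689.7$)
$- \frac{3451}{\frac{1}{\left(h - w\right) + Y{\left(313,-130 \right)}}} = - \frac{3451}{\frac{1}{\left(-39712 - - \frac{228624}{85}\right) - 443}} = - \frac{3451}{\frac{1}{\left(-39712 + \frac{228624}{85}\right) - 443}} = - \frac{3451}{\frac{1}{- \frac{3146896}{85} - 443}} = - \frac{3451}{\frac{1}{- \frac{3184551}{85}}} = - \frac{3451}{- \frac{85}{3184551}} = \left(-3451\right) \left(- \frac{3184551}{85}\right) = \frac{646463853}{5}$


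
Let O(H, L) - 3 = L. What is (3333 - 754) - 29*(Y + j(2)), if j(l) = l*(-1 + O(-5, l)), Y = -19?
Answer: 2898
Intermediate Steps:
O(H, L) = 3 + L
j(l) = l*(2 + l) (j(l) = l*(-1 + (3 + l)) = l*(2 + l))
(3333 - 754) - 29*(Y + j(2)) = (3333 - 754) - 29*(-19 + 2*(2 + 2)) = 2579 - 29*(-19 + 2*4) = 2579 - 29*(-19 + 8) = 2579 - 29*(-11) = 2579 + 319 = 2898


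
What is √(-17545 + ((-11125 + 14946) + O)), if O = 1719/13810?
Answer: I*√2617364017010/13810 ≈ 117.15*I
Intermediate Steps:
O = 1719/13810 (O = 1719*(1/13810) = 1719/13810 ≈ 0.12448)
√(-17545 + ((-11125 + 14946) + O)) = √(-17545 + ((-11125 + 14946) + 1719/13810)) = √(-17545 + (3821 + 1719/13810)) = √(-17545 + 52769729/13810) = √(-189526721/13810) = I*√2617364017010/13810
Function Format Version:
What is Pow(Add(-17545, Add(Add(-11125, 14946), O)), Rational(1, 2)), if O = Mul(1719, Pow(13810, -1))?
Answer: Mul(Rational(1, 13810), I, Pow(2617364017010, Rational(1, 2))) ≈ Mul(117.15, I)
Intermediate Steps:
O = Rational(1719, 13810) (O = Mul(1719, Rational(1, 13810)) = Rational(1719, 13810) ≈ 0.12448)
Pow(Add(-17545, Add(Add(-11125, 14946), O)), Rational(1, 2)) = Pow(Add(-17545, Add(Add(-11125, 14946), Rational(1719, 13810))), Rational(1, 2)) = Pow(Add(-17545, Add(3821, Rational(1719, 13810))), Rational(1, 2)) = Pow(Add(-17545, Rational(52769729, 13810)), Rational(1, 2)) = Pow(Rational(-189526721, 13810), Rational(1, 2)) = Mul(Rational(1, 13810), I, Pow(2617364017010, Rational(1, 2)))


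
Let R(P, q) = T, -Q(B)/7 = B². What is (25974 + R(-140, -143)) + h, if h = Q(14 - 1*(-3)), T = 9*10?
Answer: 24041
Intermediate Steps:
Q(B) = -7*B²
T = 90
R(P, q) = 90
h = -2023 (h = -7*(14 - 1*(-3))² = -7*(14 + 3)² = -7*17² = -7*289 = -2023)
(25974 + R(-140, -143)) + h = (25974 + 90) - 2023 = 26064 - 2023 = 24041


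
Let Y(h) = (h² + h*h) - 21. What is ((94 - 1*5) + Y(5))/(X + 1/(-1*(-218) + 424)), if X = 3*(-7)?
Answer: -75756/13481 ≈ -5.6195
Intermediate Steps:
X = -21
Y(h) = -21 + 2*h² (Y(h) = (h² + h²) - 21 = 2*h² - 21 = -21 + 2*h²)
((94 - 1*5) + Y(5))/(X + 1/(-1*(-218) + 424)) = ((94 - 1*5) + (-21 + 2*5²))/(-21 + 1/(-1*(-218) + 424)) = ((94 - 5) + (-21 + 2*25))/(-21 + 1/(218 + 424)) = (89 + (-21 + 50))/(-21 + 1/642) = (89 + 29)/(-21 + 1/642) = 118/(-13481/642) = 118*(-642/13481) = -75756/13481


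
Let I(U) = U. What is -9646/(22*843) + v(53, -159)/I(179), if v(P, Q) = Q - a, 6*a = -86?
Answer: -734937/553289 ≈ -1.3283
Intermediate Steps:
a = -43/3 (a = (⅙)*(-86) = -43/3 ≈ -14.333)
v(P, Q) = 43/3 + Q (v(P, Q) = Q - 1*(-43/3) = Q + 43/3 = 43/3 + Q)
-9646/(22*843) + v(53, -159)/I(179) = -9646/(22*843) + (43/3 - 159)/179 = -9646/18546 - 434/3*1/179 = -9646*1/18546 - 434/537 = -4823/9273 - 434/537 = -734937/553289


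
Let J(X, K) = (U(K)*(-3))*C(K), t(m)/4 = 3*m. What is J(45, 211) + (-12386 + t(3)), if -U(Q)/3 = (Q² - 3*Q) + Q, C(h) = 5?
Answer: 1972105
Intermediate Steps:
U(Q) = -3*Q² + 6*Q (U(Q) = -3*((Q² - 3*Q) + Q) = -3*(Q² - 2*Q) = -3*Q² + 6*Q)
t(m) = 12*m (t(m) = 4*(3*m) = 12*m)
J(X, K) = -45*K*(2 - K) (J(X, K) = ((3*K*(2 - K))*(-3))*5 = -9*K*(2 - K)*5 = -45*K*(2 - K))
J(45, 211) + (-12386 + t(3)) = 45*211*(-2 + 211) + (-12386 + 12*3) = 45*211*209 + (-12386 + 36) = 1984455 - 12350 = 1972105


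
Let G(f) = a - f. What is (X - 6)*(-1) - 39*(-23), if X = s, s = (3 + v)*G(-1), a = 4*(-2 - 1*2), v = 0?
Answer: 948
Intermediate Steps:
a = -16 (a = 4*(-2 - 2) = 4*(-4) = -16)
G(f) = -16 - f
s = -45 (s = (3 + 0)*(-16 - 1*(-1)) = 3*(-16 + 1) = 3*(-15) = -45)
X = -45
(X - 6)*(-1) - 39*(-23) = (-45 - 6)*(-1) - 39*(-23) = -51*(-1) + 897 = 51 + 897 = 948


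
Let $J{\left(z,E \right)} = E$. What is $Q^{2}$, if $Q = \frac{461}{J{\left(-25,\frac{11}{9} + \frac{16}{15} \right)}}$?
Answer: $\frac{430355025}{10609} \approx 40565.0$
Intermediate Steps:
$Q = \frac{20745}{103}$ ($Q = \frac{461}{\frac{11}{9} + \frac{16}{15}} = \frac{461}{\frac{103}{45}} = 461 \cdot \frac{45}{103} = \frac{20745}{103} \approx 201.41$)
$Q^{2} = \left(\frac{20745}{103}\right)^{2} = \frac{430355025}{10609}$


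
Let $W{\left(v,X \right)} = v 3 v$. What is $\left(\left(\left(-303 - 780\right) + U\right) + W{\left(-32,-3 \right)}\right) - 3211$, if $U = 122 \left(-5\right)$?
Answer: $-1832$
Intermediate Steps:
$W{\left(v,X \right)} = 3 v^{2}$ ($W{\left(v,X \right)} = 3 v v = 3 v^{2}$)
$U = -610$
$\left(\left(\left(-303 - 780\right) + U\right) + W{\left(-32,-3 \right)}\right) - 3211 = \left(\left(\left(-303 - 780\right) - 610\right) + 3 \left(-32\right)^{2}\right) - 3211 = \left(\left(\left(-303 - 780\right) - 610\right) + 3 \cdot 1024\right) - 3211 = \left(\left(-1083 - 610\right) + 3072\right) - 3211 = \left(-1693 + 3072\right) - 3211 = 1379 - 3211 = -1832$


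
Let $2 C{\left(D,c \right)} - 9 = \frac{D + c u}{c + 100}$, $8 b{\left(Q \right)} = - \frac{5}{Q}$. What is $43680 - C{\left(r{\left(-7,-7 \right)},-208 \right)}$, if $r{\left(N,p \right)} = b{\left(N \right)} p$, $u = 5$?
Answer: $\frac{8384771}{192} \approx 43671.0$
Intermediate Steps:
$b{\left(Q \right)} = - \frac{5}{8 Q}$ ($b{\left(Q \right)} = \frac{\left(-5\right) \frac{1}{Q}}{8} = - \frac{5}{8 Q}$)
$r{\left(N,p \right)} = - \frac{5 p}{8 N}$ ($r{\left(N,p \right)} = - \frac{5}{8 N} p = - \frac{5 p}{8 N}$)
$C{\left(D,c \right)} = \frac{9}{2} + \frac{D + 5 c}{2 \left(100 + c\right)}$ ($C{\left(D,c \right)} = \frac{9}{2} + \frac{\left(D + c 5\right) \frac{1}{c + 100}}{2} = \frac{9}{2} + \frac{\left(D + 5 c\right) \frac{1}{100 + c}}{2} = \frac{9}{2} + \frac{\frac{1}{100 + c} \left(D + 5 c\right)}{2} = \frac{9}{2} + \frac{D + 5 c}{2 \left(100 + c\right)}$)
$43680 - C{\left(r{\left(-7,-7 \right)},-208 \right)} = 43680 - \frac{900 - - \frac{35}{8 \left(-7\right)} + 14 \left(-208\right)}{2 \left(100 - 208\right)} = 43680 - \frac{900 - \left(- \frac{35}{8}\right) \left(- \frac{1}{7}\right) - 2912}{2 \left(-108\right)} = 43680 - \frac{1}{2} \left(- \frac{1}{108}\right) \left(900 - \frac{5}{8} - 2912\right) = 43680 - \frac{1}{2} \left(- \frac{1}{108}\right) \left(- \frac{16101}{8}\right) = 43680 - \frac{1789}{192} = \frac{8384771}{192}$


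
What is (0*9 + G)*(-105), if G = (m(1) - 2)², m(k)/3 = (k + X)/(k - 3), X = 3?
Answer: -6720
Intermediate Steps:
m(k) = 3*(3 + k)/(-3 + k) (m(k) = 3*((k + 3)/(k - 3)) = 3*((3 + k)/(-3 + k)) = 3*(3 + k)/(-3 + k))
G = 64 (G = (3*(3 + 1)/(-3 + 1) - 2)² = (3*4/(-2) - 2)² = (3*(-½)*4 - 2)² = (-6 - 2)² = (-8)² = 64)
(0*9 + G)*(-105) = (0*9 + 64)*(-105) = (0 + 64)*(-105) = 64*(-105) = -6720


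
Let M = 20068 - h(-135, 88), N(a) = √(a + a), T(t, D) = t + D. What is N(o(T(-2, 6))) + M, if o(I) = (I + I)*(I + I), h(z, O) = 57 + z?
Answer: 20146 + 8*√2 ≈ 20157.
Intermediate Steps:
T(t, D) = D + t
o(I) = 4*I² (o(I) = (2*I)*(2*I) = 4*I²)
N(a) = √2*√a (N(a) = √(2*a) = √2*√a)
M = 20146 (M = 20068 - (57 - 135) = 20068 - 1*(-78) = 20068 + 78 = 20146)
N(o(T(-2, 6))) + M = √2*√(4*(6 - 2)²) + 20146 = √2*√(4*4²) + 20146 = √2*√(4*16) + 20146 = √2*√64 + 20146 = √2*8 + 20146 = 8*√2 + 20146 = 20146 + 8*√2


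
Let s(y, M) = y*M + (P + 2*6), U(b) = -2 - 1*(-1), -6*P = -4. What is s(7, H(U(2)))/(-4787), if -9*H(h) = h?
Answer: -121/43083 ≈ -0.0028085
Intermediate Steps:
P = ⅔ (P = -⅙*(-4) = ⅔ ≈ 0.66667)
U(b) = -1 (U(b) = -2 + 1 = -1)
H(h) = -h/9
s(y, M) = 38/3 + M*y (s(y, M) = y*M + (⅔ + 2*6) = M*y + (⅔ + 12) = M*y + 38/3 = 38/3 + M*y)
s(7, H(U(2)))/(-4787) = (38/3 - ⅑*(-1)*7)/(-4787) = -(38/3 + (⅑)*7)/4787 = -(38/3 + 7/9)/4787 = -1/4787*121/9 = -121/43083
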